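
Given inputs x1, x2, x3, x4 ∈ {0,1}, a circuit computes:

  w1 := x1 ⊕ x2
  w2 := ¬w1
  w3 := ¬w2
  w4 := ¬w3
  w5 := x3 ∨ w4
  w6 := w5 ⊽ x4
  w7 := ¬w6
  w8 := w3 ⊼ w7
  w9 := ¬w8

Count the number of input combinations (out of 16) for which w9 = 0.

w9 = ¬w8 must be 0, so w8 = 1.
w8 = w3 ⊼ w7 must be 1, so at least one of w3, w7 is 0.
Enumerating the 16 input combinations, 10 give w9 = 0 and 6 give w9 = 1.

10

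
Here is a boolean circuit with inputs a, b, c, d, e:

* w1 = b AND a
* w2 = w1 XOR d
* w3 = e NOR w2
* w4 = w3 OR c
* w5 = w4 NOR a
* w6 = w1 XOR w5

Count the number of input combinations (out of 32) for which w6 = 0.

18

w6 = w1 XOR w5 must be 0, so w1 and w5 are equal.
Enumerating the 32 input combinations, 18 give w6 = 0 and 14 give w6 = 1.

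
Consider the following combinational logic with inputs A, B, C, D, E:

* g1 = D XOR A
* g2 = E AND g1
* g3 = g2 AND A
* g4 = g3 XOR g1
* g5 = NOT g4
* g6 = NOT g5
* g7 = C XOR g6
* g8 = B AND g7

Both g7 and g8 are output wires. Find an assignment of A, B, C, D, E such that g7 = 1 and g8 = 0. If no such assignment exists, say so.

A=0, B=0, C=0, D=1, E=0

Check with A=0, B=0, C=0, D=1, E=0:
g1 = D XOR A = 1 XOR 0 = 1
g2 = E AND g1 = 0 AND 1 = 0
g3 = g2 AND A = 0 AND 0 = 0
g4 = g3 XOR g1 = 0 XOR 1 = 1
g5 = NOT g4 = NOT 1 = 0
g6 = NOT g5 = NOT 0 = 1
g7 = C XOR g6 = 0 XOR 1 = 1
g8 = B AND g7 = 0 AND 1 = 0
So g7 = 1 and g8 = 0.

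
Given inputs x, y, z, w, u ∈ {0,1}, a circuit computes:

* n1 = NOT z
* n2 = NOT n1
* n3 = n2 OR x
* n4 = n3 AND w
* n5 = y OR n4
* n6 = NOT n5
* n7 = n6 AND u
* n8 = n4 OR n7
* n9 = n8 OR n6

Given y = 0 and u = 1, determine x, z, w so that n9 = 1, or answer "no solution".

x=1 z=0 w=0

n9 = n8 OR n6 must be 1, so at least one of n8, n6 is 1.
Check with y = 0 and u = 1 and x=1, z=0, w=0:
n1 = NOT z = NOT 0 = 1
n2 = NOT n1 = NOT 1 = 0
n3 = n2 OR x = 0 OR 1 = 1
n4 = n3 AND w = 1 AND 0 = 0
n5 = y OR n4 = 0 OR 0 = 0
n6 = NOT n5 = NOT 0 = 1
n7 = n6 AND u = 1 AND 1 = 1
n8 = n4 OR n7 = 0 OR 1 = 1
n9 = n8 OR n6 = 1 OR 1 = 1
So n9 = 1.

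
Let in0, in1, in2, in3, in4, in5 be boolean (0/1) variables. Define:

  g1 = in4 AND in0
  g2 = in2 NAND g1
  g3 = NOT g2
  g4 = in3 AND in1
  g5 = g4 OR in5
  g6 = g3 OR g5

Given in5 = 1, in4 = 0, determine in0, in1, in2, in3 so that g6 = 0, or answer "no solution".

no solution exists

With in5 = 1, in4 = 0 fixed, none of the 16 settings of in0, in1, in2, in3 give g6 = 0.
For example, with in0=0, in1=0, in2=1, in3=0:
g1 = in4 AND in0 = 0 AND 0 = 0
g2 = in2 NAND g1 = 1 NAND 0 = 1
g3 = NOT g2 = NOT 1 = 0
g4 = in3 AND in1 = 0 AND 0 = 0
g5 = g4 OR in5 = 0 OR 1 = 1
g6 = g3 OR g5 = 0 OR 1 = 1
giving g6 = 1 ≠ 0.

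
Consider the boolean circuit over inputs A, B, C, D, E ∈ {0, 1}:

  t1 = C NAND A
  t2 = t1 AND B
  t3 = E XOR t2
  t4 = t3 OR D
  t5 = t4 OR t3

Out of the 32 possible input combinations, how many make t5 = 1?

24

t5 = t4 OR t3 must be 1, so at least one of t4, t3 is 1.
Enumerating the 32 input combinations, 24 give t5 = 1 and 8 give t5 = 0.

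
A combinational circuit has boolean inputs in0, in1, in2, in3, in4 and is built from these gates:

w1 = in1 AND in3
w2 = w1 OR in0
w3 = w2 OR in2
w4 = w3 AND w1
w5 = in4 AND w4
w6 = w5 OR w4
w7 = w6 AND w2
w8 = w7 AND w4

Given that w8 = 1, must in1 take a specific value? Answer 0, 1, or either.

w8 = w7 AND w4 must be 1, so both w7 = 1 and w4 = 1.
w7 = w6 AND w2 must be 1, so both w6 = 1 and w2 = 1.
Every assignment with w8 = 1 has in1 = 1; there are 8 such assignment(s).

1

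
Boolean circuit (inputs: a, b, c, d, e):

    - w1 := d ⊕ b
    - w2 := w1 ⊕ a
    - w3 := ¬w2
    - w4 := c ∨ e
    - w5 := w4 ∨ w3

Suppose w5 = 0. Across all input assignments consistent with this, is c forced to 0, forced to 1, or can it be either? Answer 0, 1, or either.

w5 = w4 ∨ w3 must be 0, so both w4 = 0 and w3 = 0.
w4 = c ∨ e must be 0, so both c = 0 and e = 0.
w3 = ¬w2 must be 0, so w2 = 1.
Every assignment with w5 = 0 has c = 0; there are 4 such assignment(s).
  a=0, b=0, c=0, d=1, e=0
  a=0, b=1, c=0, d=0, e=0
  a=1, b=0, c=0, d=0, e=0
  a=1, b=1, c=0, d=1, e=0

0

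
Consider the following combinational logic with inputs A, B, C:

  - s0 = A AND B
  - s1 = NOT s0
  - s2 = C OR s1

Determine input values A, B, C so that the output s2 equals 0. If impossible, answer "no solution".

A=1, B=1, C=0

s2 = C OR s1 must be 0, so both C = 0 and s1 = 0.
s1 = NOT s0 must be 0, so s0 = 1.
Check with A=1, B=1, C=0:
s0 = A AND B = 1 AND 1 = 1
s1 = NOT s0 = NOT 1 = 0
s2 = C OR s1 = 0 OR 0 = 0
So s2 = 0 as required.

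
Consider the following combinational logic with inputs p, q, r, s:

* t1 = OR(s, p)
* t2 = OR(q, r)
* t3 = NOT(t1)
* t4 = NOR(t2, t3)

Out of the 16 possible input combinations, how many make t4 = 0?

t4 = NOR(t2, t3) must be 0, so at least one of t2, t3 is 1.
Enumerating the 16 input combinations, 13 give t4 = 0 and 3 give t4 = 1.

13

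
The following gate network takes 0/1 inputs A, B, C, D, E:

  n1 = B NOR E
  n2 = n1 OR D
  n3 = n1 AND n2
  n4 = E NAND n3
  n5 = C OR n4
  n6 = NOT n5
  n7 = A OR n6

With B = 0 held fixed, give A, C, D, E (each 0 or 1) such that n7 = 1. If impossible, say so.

A=1, C=1, D=0, E=0

n7 = A OR n6 must be 1, so at least one of A, n6 is 1.
Check with B = 0 and A=1, C=1, D=0, E=0:
n1 = B NOR E = 0 NOR 0 = 1
n2 = n1 OR D = 1 OR 0 = 1
n3 = n1 AND n2 = 1 AND 1 = 1
n4 = E NAND n3 = 0 NAND 1 = 1
n5 = C OR n4 = 1 OR 1 = 1
n6 = NOT n5 = NOT 1 = 0
n7 = A OR n6 = 1 OR 0 = 1
So n7 = 1.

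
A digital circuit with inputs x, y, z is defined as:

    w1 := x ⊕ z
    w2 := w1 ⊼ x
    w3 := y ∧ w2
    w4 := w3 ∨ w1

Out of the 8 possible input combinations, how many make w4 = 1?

6

w4 = w3 ∨ w1 must be 1, so at least one of w3, w1 is 1.
Satisfying assignments:
  x=0, y=0, z=1
  x=0, y=1, z=0
  x=0, y=1, z=1
  x=1, y=0, z=0
  x=1, y=1, z=0
  x=1, y=1, z=1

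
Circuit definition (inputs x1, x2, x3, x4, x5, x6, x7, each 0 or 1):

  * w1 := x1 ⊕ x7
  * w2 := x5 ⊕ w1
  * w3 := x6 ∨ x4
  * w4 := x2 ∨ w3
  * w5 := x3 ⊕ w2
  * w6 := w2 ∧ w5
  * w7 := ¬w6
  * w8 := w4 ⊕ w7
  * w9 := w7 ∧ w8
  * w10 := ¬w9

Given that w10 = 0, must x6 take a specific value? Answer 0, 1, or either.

0

w10 = ¬w9 must be 0, so w9 = 1.
Every assignment with w10 = 0 has x6 = 0; there are 12 such assignment(s).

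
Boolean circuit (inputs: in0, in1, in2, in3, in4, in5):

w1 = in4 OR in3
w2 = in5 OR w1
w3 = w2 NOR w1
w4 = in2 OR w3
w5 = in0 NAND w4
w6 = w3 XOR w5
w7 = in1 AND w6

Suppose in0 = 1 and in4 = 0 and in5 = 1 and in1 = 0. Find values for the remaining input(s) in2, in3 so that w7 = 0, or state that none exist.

in2=0, in3=1

w7 = in1 AND w6 must be 0, so at least one of in1, w6 is 0.
Check with in0 = 1 and in4 = 0 and in5 = 1 and in1 = 0 and in2=0, in3=1:
w1 = in4 OR in3 = 0 OR 1 = 1
w2 = in5 OR w1 = 1 OR 1 = 1
w3 = w2 NOR w1 = 1 NOR 1 = 0
w4 = in2 OR w3 = 0 OR 0 = 0
w5 = in0 NAND w4 = 1 NAND 0 = 1
w6 = w3 XOR w5 = 0 XOR 1 = 1
w7 = in1 AND w6 = 0 AND 1 = 0
So w7 = 0.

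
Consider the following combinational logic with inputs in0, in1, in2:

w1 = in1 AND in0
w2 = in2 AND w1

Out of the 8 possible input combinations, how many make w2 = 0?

w2 = in2 AND w1 must be 0, so at least one of in2, w1 is 0.
Enumerating the 8 input combinations, 7 give w2 = 0 and 1 give w2 = 1.

7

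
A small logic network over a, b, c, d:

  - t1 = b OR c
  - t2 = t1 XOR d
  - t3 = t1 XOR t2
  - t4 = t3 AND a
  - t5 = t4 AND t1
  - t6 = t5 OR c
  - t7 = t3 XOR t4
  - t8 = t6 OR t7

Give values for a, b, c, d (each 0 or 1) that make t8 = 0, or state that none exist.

Check with a=1 b=0 c=0 d=1:
t1 = b OR c = 0 OR 0 = 0
t2 = t1 XOR d = 0 XOR 1 = 1
t3 = t1 XOR t2 = 0 XOR 1 = 1
t4 = t3 AND a = 1 AND 1 = 1
t5 = t4 AND t1 = 1 AND 0 = 0
t6 = t5 OR c = 0 OR 0 = 0
t7 = t3 XOR t4 = 1 XOR 1 = 0
t8 = t6 OR t7 = 0 OR 0 = 0
So t8 = 0 as required.

a=1 b=0 c=0 d=1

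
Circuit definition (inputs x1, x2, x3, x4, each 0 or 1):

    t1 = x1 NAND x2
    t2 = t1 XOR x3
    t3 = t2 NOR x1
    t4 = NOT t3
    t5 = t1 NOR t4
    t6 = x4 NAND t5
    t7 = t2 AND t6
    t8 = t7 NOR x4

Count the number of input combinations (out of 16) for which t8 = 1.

t8 = t7 NOR x4 must be 1, so both t7 = 0 and x4 = 0.
Satisfying assignments:
  x1=0, x2=0, x3=1, x4=0
  x1=0, x2=1, x3=1, x4=0
  x1=1, x2=0, x3=1, x4=0
  x1=1, x2=1, x3=0, x4=0

4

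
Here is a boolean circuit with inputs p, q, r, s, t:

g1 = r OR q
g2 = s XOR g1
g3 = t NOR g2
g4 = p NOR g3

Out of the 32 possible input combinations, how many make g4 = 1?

12

g4 = p NOR g3 must be 1, so both p = 0 and g3 = 0.
g3 = t NOR g2 must be 0, so at least one of t, g2 is 1.
Enumerating the 32 input combinations, 12 give g4 = 1 and 20 give g4 = 0.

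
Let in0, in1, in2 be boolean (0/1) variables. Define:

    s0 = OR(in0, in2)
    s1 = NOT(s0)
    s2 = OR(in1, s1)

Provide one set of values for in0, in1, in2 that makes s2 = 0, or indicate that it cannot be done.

s2 = OR(in1, s1) must be 0, so both in1 = 0 and s1 = 0.
s1 = NOT(s0) must be 0, so s0 = 1.
s0 = OR(in0, in2) must be 1, so at least one of in0, in2 is 1.
Check with in0=1 in1=0 in2=0:
s0 = OR(in0, in2) = OR(1, 0) = 1
s1 = NOT(s0) = NOT 1 = 0
s2 = OR(in1, s1) = OR(0, 0) = 0
So s2 = 0 as required.

in0=1 in1=0 in2=0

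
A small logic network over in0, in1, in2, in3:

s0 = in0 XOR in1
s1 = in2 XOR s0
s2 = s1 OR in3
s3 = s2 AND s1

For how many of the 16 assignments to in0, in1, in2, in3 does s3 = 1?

8

s3 = s2 AND s1 must be 1, so both s2 = 1 and s1 = 1.
Enumerating the 16 input combinations, 8 give s3 = 1 and 8 give s3 = 0.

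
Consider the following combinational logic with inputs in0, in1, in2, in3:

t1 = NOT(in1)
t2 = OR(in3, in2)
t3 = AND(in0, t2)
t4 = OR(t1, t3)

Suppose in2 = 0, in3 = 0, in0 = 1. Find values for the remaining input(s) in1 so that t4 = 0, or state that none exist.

t4 = OR(t1, t3) must be 0, so both t1 = 0 and t3 = 0.
t1 = NOT(in1) must be 0, so in1 = 1.
Check with in2 = 0, in3 = 0, in0 = 1 and in1=1:
t1 = NOT(in1) = NOT 1 = 0
t2 = OR(in3, in2) = OR(0, 0) = 0
t3 = AND(in0, t2) = AND(1, 0) = 0
t4 = OR(t1, t3) = OR(0, 0) = 0
So t4 = 0.

in1=1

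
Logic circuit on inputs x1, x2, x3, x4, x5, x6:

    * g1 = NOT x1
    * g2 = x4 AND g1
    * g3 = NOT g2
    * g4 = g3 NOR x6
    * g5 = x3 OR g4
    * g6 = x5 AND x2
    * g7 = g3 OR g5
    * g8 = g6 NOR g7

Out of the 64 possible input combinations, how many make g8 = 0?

61

g8 = g6 NOR g7 must be 0, so at least one of g6, g7 is 1.
Enumerating the 64 input combinations, 61 give g8 = 0 and 3 give g8 = 1.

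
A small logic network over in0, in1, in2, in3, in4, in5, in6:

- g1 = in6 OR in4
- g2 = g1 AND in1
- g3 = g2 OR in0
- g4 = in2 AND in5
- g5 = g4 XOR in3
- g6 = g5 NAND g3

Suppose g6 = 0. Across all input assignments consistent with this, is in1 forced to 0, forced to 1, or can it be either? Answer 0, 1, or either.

either

Both values of in1 occur among assignments with g6 = 0:
  in1=0: in0=1, in1=0, in2=0, in3=1, in4=0, in5=0, in6=0
  in1=1: in0=0, in1=1, in2=0, in3=1, in4=0, in5=0, in6=1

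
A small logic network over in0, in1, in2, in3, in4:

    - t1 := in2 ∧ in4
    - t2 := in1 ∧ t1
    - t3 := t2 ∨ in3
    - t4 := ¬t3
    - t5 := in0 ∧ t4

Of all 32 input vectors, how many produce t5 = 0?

25

t5 = in0 ∧ t4 must be 0, so at least one of in0, t4 is 0.
Enumerating the 32 input combinations, 25 give t5 = 0 and 7 give t5 = 1.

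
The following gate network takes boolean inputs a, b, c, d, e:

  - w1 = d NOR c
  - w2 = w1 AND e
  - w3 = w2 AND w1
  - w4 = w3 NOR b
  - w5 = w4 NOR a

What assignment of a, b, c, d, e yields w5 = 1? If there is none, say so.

a=0, b=1, c=0, d=1, e=1

Check with a=0, b=1, c=0, d=1, e=1:
w1 = d NOR c = 1 NOR 0 = 0
w2 = w1 AND e = 0 AND 1 = 0
w3 = w2 AND w1 = 0 AND 0 = 0
w4 = w3 NOR b = 0 NOR 1 = 0
w5 = w4 NOR a = 0 NOR 0 = 1
So w5 = 1 as required.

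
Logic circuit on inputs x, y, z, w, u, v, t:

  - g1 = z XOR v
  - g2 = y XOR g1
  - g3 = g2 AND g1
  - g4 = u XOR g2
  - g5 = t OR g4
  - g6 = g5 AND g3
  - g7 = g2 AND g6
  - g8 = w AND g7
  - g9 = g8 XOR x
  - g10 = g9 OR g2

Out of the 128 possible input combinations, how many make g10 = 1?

96

g10 = g9 OR g2 must be 1, so at least one of g9, g2 is 1.
Enumerating the 128 input combinations, 96 give g10 = 1 and 32 give g10 = 0.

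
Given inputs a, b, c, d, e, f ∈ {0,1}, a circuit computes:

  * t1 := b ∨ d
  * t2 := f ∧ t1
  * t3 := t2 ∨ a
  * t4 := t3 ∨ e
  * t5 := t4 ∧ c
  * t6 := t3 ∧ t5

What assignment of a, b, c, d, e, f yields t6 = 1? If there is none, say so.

a=1, b=0, c=1, d=0, e=1, f=0

Check with a=1, b=0, c=1, d=0, e=1, f=0:
t1 = b ∨ d = 0 ∨ 0 = 0
t2 = f ∧ t1 = 0 ∧ 0 = 0
t3 = t2 ∨ a = 0 ∨ 1 = 1
t4 = t3 ∨ e = 1 ∨ 1 = 1
t5 = t4 ∧ c = 1 ∧ 1 = 1
t6 = t3 ∧ t5 = 1 ∧ 1 = 1
So t6 = 1 as required.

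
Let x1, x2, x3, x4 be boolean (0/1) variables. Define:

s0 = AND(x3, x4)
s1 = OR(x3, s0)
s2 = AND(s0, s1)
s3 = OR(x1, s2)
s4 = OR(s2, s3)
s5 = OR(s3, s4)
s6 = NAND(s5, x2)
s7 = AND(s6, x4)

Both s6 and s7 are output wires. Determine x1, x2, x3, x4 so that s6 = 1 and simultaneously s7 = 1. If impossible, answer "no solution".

Check with x1=0, x2=1, x3=0, x4=1:
s0 = AND(x3, x4) = AND(0, 1) = 0
s1 = OR(x3, s0) = OR(0, 0) = 0
s2 = AND(s0, s1) = AND(0, 0) = 0
s3 = OR(x1, s2) = OR(0, 0) = 0
s4 = OR(s2, s3) = OR(0, 0) = 0
s5 = OR(s3, s4) = OR(0, 0) = 0
s6 = NAND(s5, x2) = NAND(0, 1) = 1
s7 = AND(s6, x4) = AND(1, 1) = 1
So s6 = 1 and s7 = 1.

x1=0, x2=1, x3=0, x4=1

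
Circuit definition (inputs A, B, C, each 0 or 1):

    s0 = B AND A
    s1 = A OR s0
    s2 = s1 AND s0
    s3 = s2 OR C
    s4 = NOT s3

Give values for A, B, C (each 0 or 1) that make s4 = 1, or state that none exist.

s4 = NOT s3 must be 1, so s3 = 0.
s3 = s2 OR C must be 0, so both s2 = 0 and C = 0.
Check with A=0, B=1, C=0:
s0 = B AND A = 1 AND 0 = 0
s1 = A OR s0 = 0 OR 0 = 0
s2 = s1 AND s0 = 0 AND 0 = 0
s3 = s2 OR C = 0 OR 0 = 0
s4 = NOT s3 = NOT 0 = 1
So s4 = 1 as required.

A=0, B=1, C=0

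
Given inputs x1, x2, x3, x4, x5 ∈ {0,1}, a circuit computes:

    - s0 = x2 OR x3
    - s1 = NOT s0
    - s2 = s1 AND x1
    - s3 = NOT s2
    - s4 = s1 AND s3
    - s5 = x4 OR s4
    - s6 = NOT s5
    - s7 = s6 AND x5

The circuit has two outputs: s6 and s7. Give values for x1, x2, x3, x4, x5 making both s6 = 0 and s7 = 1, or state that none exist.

Across all 32 input combinations, none give both s6 = 0 and s7 = 1.

no solution exists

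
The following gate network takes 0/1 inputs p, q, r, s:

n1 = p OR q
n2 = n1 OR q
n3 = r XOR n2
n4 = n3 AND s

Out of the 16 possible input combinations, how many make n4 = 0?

n4 = n3 AND s must be 0, so at least one of n3, s is 0.
Enumerating the 16 input combinations, 12 give n4 = 0 and 4 give n4 = 1.

12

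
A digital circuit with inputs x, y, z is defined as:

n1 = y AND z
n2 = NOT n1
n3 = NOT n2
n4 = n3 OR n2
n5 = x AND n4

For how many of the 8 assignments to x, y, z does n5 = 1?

n5 = x AND n4 must be 1, so both x = 1 and n4 = 1.
Satisfying assignments:
  x=1, y=0, z=0
  x=1, y=0, z=1
  x=1, y=1, z=0
  x=1, y=1, z=1

4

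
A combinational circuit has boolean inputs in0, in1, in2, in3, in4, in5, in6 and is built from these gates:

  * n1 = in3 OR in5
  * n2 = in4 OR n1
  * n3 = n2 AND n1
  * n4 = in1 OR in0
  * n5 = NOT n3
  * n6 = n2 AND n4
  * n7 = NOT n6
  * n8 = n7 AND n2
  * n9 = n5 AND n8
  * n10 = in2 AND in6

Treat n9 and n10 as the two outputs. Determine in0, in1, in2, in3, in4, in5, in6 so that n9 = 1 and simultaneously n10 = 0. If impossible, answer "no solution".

Check with in0=0 in1=0 in2=0 in3=0 in4=1 in5=0 in6=0:
n1 = in3 OR in5 = 0 OR 0 = 0
n2 = in4 OR n1 = 1 OR 0 = 1
n3 = n2 AND n1 = 1 AND 0 = 0
n4 = in1 OR in0 = 0 OR 0 = 0
n5 = NOT n3 = NOT 0 = 1
n6 = n2 AND n4 = 1 AND 0 = 0
n7 = NOT n6 = NOT 0 = 1
n8 = n7 AND n2 = 1 AND 1 = 1
n9 = n5 AND n8 = 1 AND 1 = 1
n10 = in2 AND in6 = 0 AND 0 = 0
So n9 = 1 and n10 = 0.

in0=0 in1=0 in2=0 in3=0 in4=1 in5=0 in6=0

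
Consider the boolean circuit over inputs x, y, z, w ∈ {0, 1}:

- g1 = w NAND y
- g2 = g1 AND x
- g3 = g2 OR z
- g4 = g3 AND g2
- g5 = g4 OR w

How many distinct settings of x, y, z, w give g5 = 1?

g5 = g4 OR w must be 1, so at least one of g4, w is 1.
Enumerating the 16 input combinations, 12 give g5 = 1 and 4 give g5 = 0.

12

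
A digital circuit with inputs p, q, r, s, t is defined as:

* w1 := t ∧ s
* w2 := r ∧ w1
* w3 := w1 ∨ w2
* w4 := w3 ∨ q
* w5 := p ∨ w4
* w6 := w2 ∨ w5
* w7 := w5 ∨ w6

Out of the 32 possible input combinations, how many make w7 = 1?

w7 = w5 ∨ w6 must be 1, so at least one of w5, w6 is 1.
Enumerating the 32 input combinations, 26 give w7 = 1 and 6 give w7 = 0.

26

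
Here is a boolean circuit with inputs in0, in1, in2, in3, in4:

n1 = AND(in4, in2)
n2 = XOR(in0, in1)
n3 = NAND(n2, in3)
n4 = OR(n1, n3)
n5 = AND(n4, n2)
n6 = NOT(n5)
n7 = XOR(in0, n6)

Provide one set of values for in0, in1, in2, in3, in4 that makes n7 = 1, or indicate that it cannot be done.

n7 = XOR(in0, n6) must be 1, so in0 and n6 differ.
Check with in0=0 in1=1 in2=1 in3=1 in4=0:
n1 = AND(in4, in2) = AND(0, 1) = 0
n2 = XOR(in0, in1) = XOR(0, 1) = 1
n3 = NAND(n2, in3) = NAND(1, 1) = 0
n4 = OR(n1, n3) = OR(0, 0) = 0
n5 = AND(n4, n2) = AND(0, 1) = 0
n6 = NOT(n5) = NOT 0 = 1
n7 = XOR(in0, n6) = XOR(0, 1) = 1
So n7 = 1 as required.

in0=0 in1=1 in2=1 in3=1 in4=0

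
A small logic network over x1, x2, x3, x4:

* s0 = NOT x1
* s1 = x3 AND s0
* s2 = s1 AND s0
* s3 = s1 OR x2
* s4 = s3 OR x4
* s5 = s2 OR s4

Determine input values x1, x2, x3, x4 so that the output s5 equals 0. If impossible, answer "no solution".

s5 = s2 OR s4 must be 0, so both s2 = 0 and s4 = 0.
s2 = s1 AND s0 must be 0, so at least one of s1, s0 is 0.
s4 = s3 OR x4 must be 0, so both s3 = 0 and x4 = 0.
Check with x1=1 x2=0 x3=0 x4=0:
s0 = NOT x1 = NOT 1 = 0
s1 = x3 AND s0 = 0 AND 0 = 0
s2 = s1 AND s0 = 0 AND 0 = 0
s3 = s1 OR x2 = 0 OR 0 = 0
s4 = s3 OR x4 = 0 OR 0 = 0
s5 = s2 OR s4 = 0 OR 0 = 0
So s5 = 0 as required.

x1=1 x2=0 x3=0 x4=0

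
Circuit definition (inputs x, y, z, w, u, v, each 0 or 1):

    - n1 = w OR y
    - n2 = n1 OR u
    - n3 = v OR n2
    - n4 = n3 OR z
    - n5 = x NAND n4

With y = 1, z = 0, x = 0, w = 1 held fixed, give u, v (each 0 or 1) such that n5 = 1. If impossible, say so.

u=0, v=1

n5 = x NAND n4 must be 1, so at least one of x, n4 is 0.
Check with y = 1, z = 0, x = 0, w = 1 and u=0, v=1:
n1 = w OR y = 1 OR 1 = 1
n2 = n1 OR u = 1 OR 0 = 1
n3 = v OR n2 = 1 OR 1 = 1
n4 = n3 OR z = 1 OR 0 = 1
n5 = x NAND n4 = 0 NAND 1 = 1
So n5 = 1.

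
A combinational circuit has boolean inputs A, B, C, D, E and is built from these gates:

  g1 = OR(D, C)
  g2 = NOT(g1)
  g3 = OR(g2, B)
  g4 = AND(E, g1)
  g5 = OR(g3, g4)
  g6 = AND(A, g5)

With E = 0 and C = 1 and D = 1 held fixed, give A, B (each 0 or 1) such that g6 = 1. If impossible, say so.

A=1, B=1

Check with E = 0 and C = 1 and D = 1 and A=1, B=1:
g1 = OR(D, C) = OR(1, 1) = 1
g2 = NOT(g1) = NOT 1 = 0
g3 = OR(g2, B) = OR(0, 1) = 1
g4 = AND(E, g1) = AND(0, 1) = 0
g5 = OR(g3, g4) = OR(1, 0) = 1
g6 = AND(A, g5) = AND(1, 1) = 1
So g6 = 1.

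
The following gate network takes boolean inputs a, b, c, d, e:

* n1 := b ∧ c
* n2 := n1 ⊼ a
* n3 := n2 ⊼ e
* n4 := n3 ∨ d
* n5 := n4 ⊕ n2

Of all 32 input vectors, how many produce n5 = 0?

21

n5 = n4 ⊕ n2 must be 0, so n4 and n2 are equal.
Enumerating the 32 input combinations, 21 give n5 = 0 and 11 give n5 = 1.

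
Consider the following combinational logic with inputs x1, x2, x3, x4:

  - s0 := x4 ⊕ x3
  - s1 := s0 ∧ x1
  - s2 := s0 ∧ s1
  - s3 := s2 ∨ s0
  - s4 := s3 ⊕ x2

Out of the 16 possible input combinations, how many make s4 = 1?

s4 = s3 ⊕ x2 must be 1, so s3 and x2 differ.
Enumerating the 16 input combinations, 8 give s4 = 1 and 8 give s4 = 0.

8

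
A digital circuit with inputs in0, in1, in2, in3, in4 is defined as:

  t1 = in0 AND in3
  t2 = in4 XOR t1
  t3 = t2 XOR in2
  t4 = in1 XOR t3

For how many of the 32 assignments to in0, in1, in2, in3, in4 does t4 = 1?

16

t4 = in1 XOR t3 must be 1, so in1 and t3 differ.
Enumerating the 32 input combinations, 16 give t4 = 1 and 16 give t4 = 0.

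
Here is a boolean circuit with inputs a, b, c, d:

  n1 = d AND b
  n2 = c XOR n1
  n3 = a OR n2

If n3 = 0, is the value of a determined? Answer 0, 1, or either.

0

n3 = a OR n2 must be 0, so both a = 0 and n2 = 0.
n2 = c XOR n1 must be 0, so c and n1 are equal.
Every assignment with n3 = 0 has a = 0; there are 4 such assignment(s).
  a=0, b=0, c=0, d=0
  a=0, b=0, c=0, d=1
  a=0, b=1, c=0, d=0
  a=0, b=1, c=1, d=1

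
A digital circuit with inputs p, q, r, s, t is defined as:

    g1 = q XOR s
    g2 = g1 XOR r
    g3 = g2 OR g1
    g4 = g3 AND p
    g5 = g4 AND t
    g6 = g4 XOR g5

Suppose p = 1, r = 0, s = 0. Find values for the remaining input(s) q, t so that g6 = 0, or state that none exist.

q=0, t=1

g6 = g4 XOR g5 must be 0, so g4 and g5 are equal.
Check with p = 1, r = 0, s = 0 and q=0, t=1:
g1 = q XOR s = 0 XOR 0 = 0
g2 = g1 XOR r = 0 XOR 0 = 0
g3 = g2 OR g1 = 0 OR 0 = 0
g4 = g3 AND p = 0 AND 1 = 0
g5 = g4 AND t = 0 AND 1 = 0
g6 = g4 XOR g5 = 0 XOR 0 = 0
So g6 = 0.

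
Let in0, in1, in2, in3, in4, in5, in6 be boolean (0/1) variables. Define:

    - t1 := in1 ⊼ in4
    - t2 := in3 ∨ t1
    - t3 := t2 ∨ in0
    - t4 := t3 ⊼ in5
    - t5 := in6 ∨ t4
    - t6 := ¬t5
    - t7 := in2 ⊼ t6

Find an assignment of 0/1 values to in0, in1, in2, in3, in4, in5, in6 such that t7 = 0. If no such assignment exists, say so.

in0=1, in1=1, in2=1, in3=0, in4=1, in5=1, in6=0

t7 = in2 ⊼ t6 must be 0, so both in2 = 1 and t6 = 1.
t6 = ¬t5 must be 1, so t5 = 0.
Check with in0=1, in1=1, in2=1, in3=0, in4=1, in5=1, in6=0:
t1 = in1 ⊼ in4 = 1 ⊼ 1 = 0
t2 = in3 ∨ t1 = 0 ∨ 0 = 0
t3 = t2 ∨ in0 = 0 ∨ 1 = 1
t4 = t3 ⊼ in5 = 1 ⊼ 1 = 0
t5 = in6 ∨ t4 = 0 ∨ 0 = 0
t6 = ¬t5 = ¬0 = 1
t7 = in2 ⊼ t6 = 1 ⊼ 1 = 0
So t7 = 0 as required.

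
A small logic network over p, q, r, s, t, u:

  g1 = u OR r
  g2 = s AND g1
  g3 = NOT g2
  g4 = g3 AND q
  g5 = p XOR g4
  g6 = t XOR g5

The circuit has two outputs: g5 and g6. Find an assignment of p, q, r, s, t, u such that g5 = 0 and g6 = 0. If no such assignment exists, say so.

p=0 q=0 r=0 s=1 t=0 u=0

Check with p=0 q=0 r=0 s=1 t=0 u=0:
g1 = u OR r = 0 OR 0 = 0
g2 = s AND g1 = 1 AND 0 = 0
g3 = NOT g2 = NOT 0 = 1
g4 = g3 AND q = 1 AND 0 = 0
g5 = p XOR g4 = 0 XOR 0 = 0
g6 = t XOR g5 = 0 XOR 0 = 0
So g5 = 0 and g6 = 0.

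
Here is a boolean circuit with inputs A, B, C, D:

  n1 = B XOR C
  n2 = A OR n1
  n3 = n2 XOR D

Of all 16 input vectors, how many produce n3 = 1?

8

n3 = n2 XOR D must be 1, so n2 and D differ.
Enumerating the 16 input combinations, 8 give n3 = 1 and 8 give n3 = 0.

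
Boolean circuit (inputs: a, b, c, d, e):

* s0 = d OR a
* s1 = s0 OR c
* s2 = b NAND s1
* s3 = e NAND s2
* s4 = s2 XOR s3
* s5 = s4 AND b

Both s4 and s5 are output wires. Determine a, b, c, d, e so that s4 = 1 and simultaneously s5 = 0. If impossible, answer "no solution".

a=1, b=0, c=1, d=0, e=1

Check with a=1, b=0, c=1, d=0, e=1:
s0 = d OR a = 0 OR 1 = 1
s1 = s0 OR c = 1 OR 1 = 1
s2 = b NAND s1 = 0 NAND 1 = 1
s3 = e NAND s2 = 1 NAND 1 = 0
s4 = s2 XOR s3 = 1 XOR 0 = 1
s5 = s4 AND b = 1 AND 0 = 0
So s4 = 1 and s5 = 0.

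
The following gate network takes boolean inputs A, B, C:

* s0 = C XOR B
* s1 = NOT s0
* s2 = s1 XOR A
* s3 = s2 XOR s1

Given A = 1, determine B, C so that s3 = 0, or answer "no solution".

no solution exists

With A = 1 fixed, none of the 4 settings of B, C give s3 = 0.
For example, with B=1, C=0:
s0 = C XOR B = 0 XOR 1 = 1
s1 = NOT s0 = NOT 1 = 0
s2 = s1 XOR A = 0 XOR 1 = 1
s3 = s2 XOR s1 = 1 XOR 0 = 1
giving s3 = 1 ≠ 0.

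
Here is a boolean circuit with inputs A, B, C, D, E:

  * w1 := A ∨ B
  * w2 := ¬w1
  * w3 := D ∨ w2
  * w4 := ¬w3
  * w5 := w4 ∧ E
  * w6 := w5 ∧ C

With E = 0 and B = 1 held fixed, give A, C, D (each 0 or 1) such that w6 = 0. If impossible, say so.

A=0, C=1, D=1

w6 = w5 ∧ C must be 0, so at least one of w5, C is 0.
Check with E = 0 and B = 1 and A=0, C=1, D=1:
w1 = A ∨ B = 0 ∨ 1 = 1
w2 = ¬w1 = ¬1 = 0
w3 = D ∨ w2 = 1 ∨ 0 = 1
w4 = ¬w3 = ¬1 = 0
w5 = w4 ∧ E = 0 ∧ 0 = 0
w6 = w5 ∧ C = 0 ∧ 1 = 0
So w6 = 0.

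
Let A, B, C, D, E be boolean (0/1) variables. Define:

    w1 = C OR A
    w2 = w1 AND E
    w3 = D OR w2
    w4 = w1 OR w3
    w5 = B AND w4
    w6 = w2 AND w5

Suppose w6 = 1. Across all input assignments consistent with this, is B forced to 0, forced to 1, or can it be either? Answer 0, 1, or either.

w6 = w2 AND w5 must be 1, so both w2 = 1 and w5 = 1.
w2 = w1 AND E must be 1, so both w1 = 1 and E = 1.
Every assignment with w6 = 1 has B = 1; there are 6 such assignment(s).

1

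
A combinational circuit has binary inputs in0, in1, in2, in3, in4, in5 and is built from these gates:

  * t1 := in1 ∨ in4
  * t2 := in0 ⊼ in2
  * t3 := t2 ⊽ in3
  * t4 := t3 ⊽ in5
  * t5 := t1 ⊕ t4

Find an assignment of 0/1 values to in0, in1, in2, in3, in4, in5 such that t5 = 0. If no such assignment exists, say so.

Check with in0=1 in1=1 in2=0 in3=0 in4=0 in5=0:
t1 = in1 ∨ in4 = 1 ∨ 0 = 1
t2 = in0 ⊼ in2 = 1 ⊼ 0 = 1
t3 = t2 ⊽ in3 = 1 ⊽ 0 = 0
t4 = t3 ⊽ in5 = 0 ⊽ 0 = 1
t5 = t1 ⊕ t4 = 1 ⊕ 1 = 0
So t5 = 0 as required.

in0=1 in1=1 in2=0 in3=0 in4=0 in5=0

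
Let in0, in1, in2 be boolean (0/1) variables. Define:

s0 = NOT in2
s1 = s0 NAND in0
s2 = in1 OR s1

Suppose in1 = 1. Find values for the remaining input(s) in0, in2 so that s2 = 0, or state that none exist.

no solution exists

With in1 = 1 fixed, none of the 4 settings of in0, in2 give s2 = 0.
For example, with in0=0, in2=1:
s0 = NOT in2 = NOT 1 = 0
s1 = s0 NAND in0 = 0 NAND 0 = 1
s2 = in1 OR s1 = 1 OR 1 = 1
giving s2 = 1 ≠ 0.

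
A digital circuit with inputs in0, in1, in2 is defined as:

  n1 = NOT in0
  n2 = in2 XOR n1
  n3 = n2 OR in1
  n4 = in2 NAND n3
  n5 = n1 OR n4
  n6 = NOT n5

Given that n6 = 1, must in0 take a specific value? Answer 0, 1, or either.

1

n6 = NOT n5 must be 1, so n5 = 0.
n5 = n1 OR n4 must be 0, so both n1 = 0 and n4 = 0.
n1 = NOT in0 must be 0, so in0 = 1.
Every assignment with n6 = 1 has in0 = 1; there are 2 such assignment(s).
  in0=1, in1=0, in2=1
  in0=1, in1=1, in2=1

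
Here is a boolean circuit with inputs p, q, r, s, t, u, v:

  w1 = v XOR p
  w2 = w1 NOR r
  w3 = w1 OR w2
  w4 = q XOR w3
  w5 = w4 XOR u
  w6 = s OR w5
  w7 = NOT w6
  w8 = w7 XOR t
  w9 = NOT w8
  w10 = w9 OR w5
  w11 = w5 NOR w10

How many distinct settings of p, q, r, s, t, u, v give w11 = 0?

96

w11 = w5 NOR w10 must be 0, so at least one of w5, w10 is 1.
Enumerating the 128 input combinations, 96 give w11 = 0 and 32 give w11 = 1.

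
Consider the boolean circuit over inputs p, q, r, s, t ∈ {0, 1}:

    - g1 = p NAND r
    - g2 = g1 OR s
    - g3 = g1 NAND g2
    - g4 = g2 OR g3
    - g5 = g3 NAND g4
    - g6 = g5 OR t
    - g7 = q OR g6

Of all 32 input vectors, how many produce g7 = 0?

g7 = q OR g6 must be 0, so both q = 0 and g6 = 0.
Enumerating the 32 input combinations, 2 give g7 = 0 and 30 give g7 = 1.

2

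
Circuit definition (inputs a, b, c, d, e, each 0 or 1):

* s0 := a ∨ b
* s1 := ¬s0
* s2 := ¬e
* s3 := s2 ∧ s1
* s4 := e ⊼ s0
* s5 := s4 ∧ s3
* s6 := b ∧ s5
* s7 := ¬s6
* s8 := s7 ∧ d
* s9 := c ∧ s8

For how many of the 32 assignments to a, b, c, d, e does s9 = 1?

s9 = c ∧ s8 must be 1, so both c = 1 and s8 = 1.
s8 = s7 ∧ d must be 1, so both s7 = 1 and d = 1.
Enumerating the 32 input combinations, 8 give s9 = 1 and 24 give s9 = 0.

8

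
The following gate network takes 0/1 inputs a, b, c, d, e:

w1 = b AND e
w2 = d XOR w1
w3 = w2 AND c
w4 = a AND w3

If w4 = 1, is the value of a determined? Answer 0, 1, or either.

1

w4 = a AND w3 must be 1, so both a = 1 and w3 = 1.
Every assignment with w4 = 1 has a = 1; there are 4 such assignment(s).
  a=1, b=0, c=1, d=1, e=0
  a=1, b=0, c=1, d=1, e=1
  a=1, b=1, c=1, d=0, e=1
  a=1, b=1, c=1, d=1, e=0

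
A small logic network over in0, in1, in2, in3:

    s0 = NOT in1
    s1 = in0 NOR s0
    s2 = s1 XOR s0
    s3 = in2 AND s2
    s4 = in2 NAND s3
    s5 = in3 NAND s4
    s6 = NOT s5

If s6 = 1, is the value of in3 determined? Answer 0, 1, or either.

1

s6 = NOT s5 must be 1, so s5 = 0.
s5 = in3 NAND s4 must be 0, so both in3 = 1 and s4 = 1.
s4 = in2 NAND s3 must be 1, so at least one of in2, s3 is 0.
Every assignment with s6 = 1 has in3 = 1; there are 5 such assignment(s).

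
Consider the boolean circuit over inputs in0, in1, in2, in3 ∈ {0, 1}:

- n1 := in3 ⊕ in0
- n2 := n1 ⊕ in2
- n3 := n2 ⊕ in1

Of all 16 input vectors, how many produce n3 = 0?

8

n3 = n2 ⊕ in1 must be 0, so n2 and in1 are equal.
Enumerating the 16 input combinations, 8 give n3 = 0 and 8 give n3 = 1.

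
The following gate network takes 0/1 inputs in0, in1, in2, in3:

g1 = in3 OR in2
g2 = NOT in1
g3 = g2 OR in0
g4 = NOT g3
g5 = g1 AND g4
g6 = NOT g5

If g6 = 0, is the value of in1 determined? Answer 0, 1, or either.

1

g6 = NOT g5 must be 0, so g5 = 1.
g5 = g1 AND g4 must be 1, so both g1 = 1 and g4 = 1.
g1 = in3 OR in2 must be 1, so at least one of in3, in2 is 1.
Every assignment with g6 = 0 has in1 = 1; there are 3 such assignment(s).
  in0=0, in1=1, in2=0, in3=1
  in0=0, in1=1, in2=1, in3=0
  in0=0, in1=1, in2=1, in3=1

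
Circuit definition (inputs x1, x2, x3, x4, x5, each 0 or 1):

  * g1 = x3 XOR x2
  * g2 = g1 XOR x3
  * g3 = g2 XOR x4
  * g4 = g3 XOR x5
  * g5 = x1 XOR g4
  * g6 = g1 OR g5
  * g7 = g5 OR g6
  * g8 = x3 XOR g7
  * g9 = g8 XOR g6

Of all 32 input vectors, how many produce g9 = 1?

g9 = g8 XOR g6 must be 1, so g8 and g6 differ.
Enumerating the 32 input combinations, 16 give g9 = 1 and 16 give g9 = 0.

16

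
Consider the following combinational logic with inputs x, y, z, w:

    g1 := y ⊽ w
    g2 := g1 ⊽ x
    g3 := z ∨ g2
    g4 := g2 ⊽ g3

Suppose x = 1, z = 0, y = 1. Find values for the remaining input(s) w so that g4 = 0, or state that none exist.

With x = 1, z = 0, y = 1 fixed, none of the 2 settings of w give g4 = 0.
For example, with w=1:
g1 = y ⊽ w = 1 ⊽ 1 = 0
g2 = g1 ⊽ x = 0 ⊽ 1 = 0
g3 = z ∨ g2 = 0 ∨ 0 = 0
g4 = g2 ⊽ g3 = 0 ⊽ 0 = 1
giving g4 = 1 ≠ 0.

no solution exists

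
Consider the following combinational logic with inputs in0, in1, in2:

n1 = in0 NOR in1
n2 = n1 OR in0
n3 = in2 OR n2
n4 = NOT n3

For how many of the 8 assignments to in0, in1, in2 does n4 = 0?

n4 = NOT n3 must be 0, so n3 = 1.
Enumerating the 8 input combinations, 7 give n4 = 0 and 1 give n4 = 1.

7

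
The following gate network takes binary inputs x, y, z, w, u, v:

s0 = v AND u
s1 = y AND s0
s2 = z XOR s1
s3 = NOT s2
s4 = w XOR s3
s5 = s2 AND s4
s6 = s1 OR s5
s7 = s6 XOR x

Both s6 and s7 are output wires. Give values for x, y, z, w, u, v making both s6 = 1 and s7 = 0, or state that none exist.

Check with x=1, y=1, z=0, w=0, u=1, v=1:
s0 = v AND u = 1 AND 1 = 1
s1 = y AND s0 = 1 AND 1 = 1
s2 = z XOR s1 = 0 XOR 1 = 1
s3 = NOT s2 = NOT 1 = 0
s4 = w XOR s3 = 0 XOR 0 = 0
s5 = s2 AND s4 = 1 AND 0 = 0
s6 = s1 OR s5 = 1 OR 0 = 1
s7 = s6 XOR x = 1 XOR 1 = 0
So s6 = 1 and s7 = 0.

x=1, y=1, z=0, w=0, u=1, v=1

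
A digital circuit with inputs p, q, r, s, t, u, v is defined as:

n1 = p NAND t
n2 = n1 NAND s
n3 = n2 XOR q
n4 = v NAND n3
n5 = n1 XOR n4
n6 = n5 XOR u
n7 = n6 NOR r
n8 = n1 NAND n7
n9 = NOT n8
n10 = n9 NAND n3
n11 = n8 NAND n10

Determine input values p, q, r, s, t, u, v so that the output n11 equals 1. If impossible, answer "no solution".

p=0 q=0 r=0 s=0 t=0 u=1 v=1

n11 = n8 NAND n10 must be 1, so at least one of n8, n10 is 0.
Check with p=0 q=0 r=0 s=0 t=0 u=1 v=1:
n1 = p NAND t = 0 NAND 0 = 1
n2 = n1 NAND s = 1 NAND 0 = 1
n3 = n2 XOR q = 1 XOR 0 = 1
n4 = v NAND n3 = 1 NAND 1 = 0
n5 = n1 XOR n4 = 1 XOR 0 = 1
n6 = n5 XOR u = 1 XOR 1 = 0
n7 = n6 NOR r = 0 NOR 0 = 1
n8 = n1 NAND n7 = 1 NAND 1 = 0
n9 = NOT n8 = NOT 0 = 1
n10 = n9 NAND n3 = 1 NAND 1 = 0
n11 = n8 NAND n10 = 0 NAND 0 = 1
So n11 = 1 as required.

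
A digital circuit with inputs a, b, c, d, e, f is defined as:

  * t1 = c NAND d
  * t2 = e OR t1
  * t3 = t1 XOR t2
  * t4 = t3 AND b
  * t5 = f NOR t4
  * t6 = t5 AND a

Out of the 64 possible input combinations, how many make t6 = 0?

t6 = t5 AND a must be 0, so at least one of t5, a is 0.
Enumerating the 64 input combinations, 49 give t6 = 0 and 15 give t6 = 1.

49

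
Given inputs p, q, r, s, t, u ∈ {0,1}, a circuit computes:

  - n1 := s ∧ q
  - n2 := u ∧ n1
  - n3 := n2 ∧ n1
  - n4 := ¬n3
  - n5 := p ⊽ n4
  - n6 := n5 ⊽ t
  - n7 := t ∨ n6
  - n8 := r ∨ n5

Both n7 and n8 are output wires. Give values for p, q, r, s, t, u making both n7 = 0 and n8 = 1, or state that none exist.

Check with p=0, q=1, r=1, s=1, t=0, u=1:
n1 = s ∧ q = 1 ∧ 1 = 1
n2 = u ∧ n1 = 1 ∧ 1 = 1
n3 = n2 ∧ n1 = 1 ∧ 1 = 1
n4 = ¬n3 = ¬1 = 0
n5 = p ⊽ n4 = 0 ⊽ 0 = 1
n6 = n5 ⊽ t = 1 ⊽ 0 = 0
n7 = t ∨ n6 = 0 ∨ 0 = 0
n8 = r ∨ n5 = 1 ∨ 1 = 1
So n7 = 0 and n8 = 1.

p=0, q=1, r=1, s=1, t=0, u=1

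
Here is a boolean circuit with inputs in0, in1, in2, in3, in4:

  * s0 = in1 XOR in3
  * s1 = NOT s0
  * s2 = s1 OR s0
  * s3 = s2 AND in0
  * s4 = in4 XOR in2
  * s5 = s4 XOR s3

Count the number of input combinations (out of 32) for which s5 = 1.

s5 = s4 XOR s3 must be 1, so s4 and s3 differ.
Enumerating the 32 input combinations, 16 give s5 = 1 and 16 give s5 = 0.

16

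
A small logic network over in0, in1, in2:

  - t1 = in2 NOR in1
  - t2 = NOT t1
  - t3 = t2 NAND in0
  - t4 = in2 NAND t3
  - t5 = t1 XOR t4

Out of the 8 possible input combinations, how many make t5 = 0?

4

t5 = t1 XOR t4 must be 0, so t1 and t4 are equal.
Satisfying assignments:
  in0=0, in1=0, in2=0
  in0=0, in1=0, in2=1
  in0=0, in1=1, in2=1
  in0=1, in1=0, in2=0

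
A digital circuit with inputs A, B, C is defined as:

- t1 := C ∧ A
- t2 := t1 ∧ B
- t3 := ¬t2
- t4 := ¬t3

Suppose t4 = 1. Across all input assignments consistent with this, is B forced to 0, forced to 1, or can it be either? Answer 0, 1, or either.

1

t4 = ¬t3 must be 1, so t3 = 0.
Every assignment with t4 = 1 has B = 1; there are 1 such assignment(s).
  A=1, B=1, C=1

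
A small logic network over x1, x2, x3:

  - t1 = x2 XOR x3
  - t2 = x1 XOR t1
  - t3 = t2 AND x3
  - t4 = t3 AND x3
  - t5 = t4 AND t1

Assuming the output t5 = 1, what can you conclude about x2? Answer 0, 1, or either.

0

t5 = t4 AND t1 must be 1, so both t4 = 1 and t1 = 1.
Every assignment with t5 = 1 has x2 = 0; there are 1 such assignment(s).
  x1=0, x2=0, x3=1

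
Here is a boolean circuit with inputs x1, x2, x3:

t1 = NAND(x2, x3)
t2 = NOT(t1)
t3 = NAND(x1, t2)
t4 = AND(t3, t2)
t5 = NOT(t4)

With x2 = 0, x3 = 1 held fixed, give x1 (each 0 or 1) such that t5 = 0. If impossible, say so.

With x2 = 0, x3 = 1 fixed, none of the 2 settings of x1 give t5 = 0.
For example, with x1=0:
t1 = NAND(x2, x3) = NAND(0, 1) = 1
t2 = NOT(t1) = NOT 1 = 0
t3 = NAND(x1, t2) = NAND(0, 0) = 1
t4 = AND(t3, t2) = AND(1, 0) = 0
t5 = NOT(t4) = NOT 0 = 1
giving t5 = 1 ≠ 0.

no solution exists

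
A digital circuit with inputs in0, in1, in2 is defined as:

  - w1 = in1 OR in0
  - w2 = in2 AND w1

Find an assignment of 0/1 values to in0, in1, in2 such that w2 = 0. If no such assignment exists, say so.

w2 = in2 AND w1 must be 0, so at least one of in2, w1 is 0.
Check with in0=1 in1=1 in2=0:
w1 = in1 OR in0 = 1 OR 1 = 1
w2 = in2 AND w1 = 0 AND 1 = 0
So w2 = 0 as required.

in0=1 in1=1 in2=0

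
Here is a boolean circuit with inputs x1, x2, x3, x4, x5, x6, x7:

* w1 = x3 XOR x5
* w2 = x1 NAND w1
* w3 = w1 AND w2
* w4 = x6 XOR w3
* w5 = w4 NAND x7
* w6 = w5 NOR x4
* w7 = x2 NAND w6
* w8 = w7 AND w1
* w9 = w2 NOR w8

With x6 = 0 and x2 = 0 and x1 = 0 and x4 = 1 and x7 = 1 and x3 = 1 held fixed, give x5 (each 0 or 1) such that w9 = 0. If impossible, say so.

x5=0

Check with x6 = 0 and x2 = 0 and x1 = 0 and x4 = 1 and x7 = 1 and x3 = 1 and x5=0:
w1 = x3 XOR x5 = 1 XOR 0 = 1
w2 = x1 NAND w1 = 0 NAND 1 = 1
w3 = w1 AND w2 = 1 AND 1 = 1
w4 = x6 XOR w3 = 0 XOR 1 = 1
w5 = w4 NAND x7 = 1 NAND 1 = 0
w6 = w5 NOR x4 = 0 NOR 1 = 0
w7 = x2 NAND w6 = 0 NAND 0 = 1
w8 = w7 AND w1 = 1 AND 1 = 1
w9 = w2 NOR w8 = 1 NOR 1 = 0
So w9 = 0.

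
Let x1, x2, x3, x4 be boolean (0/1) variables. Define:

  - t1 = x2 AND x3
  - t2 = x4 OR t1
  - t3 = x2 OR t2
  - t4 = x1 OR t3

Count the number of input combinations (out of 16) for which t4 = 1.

t4 = x1 OR t3 must be 1, so at least one of x1, t3 is 1.
Enumerating the 16 input combinations, 14 give t4 = 1 and 2 give t4 = 0.

14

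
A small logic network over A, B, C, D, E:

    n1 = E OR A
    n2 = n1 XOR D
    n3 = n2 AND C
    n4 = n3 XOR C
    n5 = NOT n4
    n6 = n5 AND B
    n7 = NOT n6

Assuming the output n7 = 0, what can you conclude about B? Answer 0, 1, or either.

n7 = NOT n6 must be 0, so n6 = 1.
n6 = n5 AND B must be 1, so both n5 = 1 and B = 1.
Every assignment with n7 = 0 has B = 1; there are 12 such assignment(s).

1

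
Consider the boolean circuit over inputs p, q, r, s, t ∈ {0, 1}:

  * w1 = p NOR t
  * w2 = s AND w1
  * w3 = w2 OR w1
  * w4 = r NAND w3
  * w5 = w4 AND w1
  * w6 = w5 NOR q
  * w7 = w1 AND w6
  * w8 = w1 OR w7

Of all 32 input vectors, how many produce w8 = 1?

8

w8 = w1 OR w7 must be 1, so at least one of w1, w7 is 1.
Enumerating the 32 input combinations, 8 give w8 = 1 and 24 give w8 = 0.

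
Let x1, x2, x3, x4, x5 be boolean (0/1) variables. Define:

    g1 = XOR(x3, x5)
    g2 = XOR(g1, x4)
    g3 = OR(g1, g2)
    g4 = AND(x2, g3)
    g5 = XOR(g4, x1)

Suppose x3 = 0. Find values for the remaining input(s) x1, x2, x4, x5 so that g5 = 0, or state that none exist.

Check with x3 = 0 and x1=1, x2=1, x4=0, x5=1:
g1 = XOR(x3, x5) = XOR(0, 1) = 1
g2 = XOR(g1, x4) = XOR(1, 0) = 1
g3 = OR(g1, g2) = OR(1, 1) = 1
g4 = AND(x2, g3) = AND(1, 1) = 1
g5 = XOR(g4, x1) = XOR(1, 1) = 0
So g5 = 0.

x1=1, x2=1, x4=0, x5=1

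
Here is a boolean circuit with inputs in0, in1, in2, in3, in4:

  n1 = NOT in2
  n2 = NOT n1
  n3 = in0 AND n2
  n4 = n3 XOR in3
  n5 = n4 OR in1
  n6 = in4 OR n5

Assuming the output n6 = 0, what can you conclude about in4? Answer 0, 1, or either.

0

n6 = in4 OR n5 must be 0, so both in4 = 0 and n5 = 0.
n5 = n4 OR in1 must be 0, so both n4 = 0 and in1 = 0.
n4 = n3 XOR in3 must be 0, so n3 and in3 are equal.
Every assignment with n6 = 0 has in4 = 0; there are 4 such assignment(s).
  in0=0, in1=0, in2=0, in3=0, in4=0
  in0=0, in1=0, in2=1, in3=0, in4=0
  in0=1, in1=0, in2=0, in3=0, in4=0
  in0=1, in1=0, in2=1, in3=1, in4=0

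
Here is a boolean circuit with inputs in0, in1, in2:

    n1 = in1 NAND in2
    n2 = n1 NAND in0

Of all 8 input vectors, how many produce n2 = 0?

n2 = n1 NAND in0 must be 0, so both n1 = 1 and in0 = 1.
n1 = in1 NAND in2 must be 1, so at least one of in1, in2 is 0.
Satisfying assignments:
  in0=1, in1=0, in2=0
  in0=1, in1=0, in2=1
  in0=1, in1=1, in2=0

3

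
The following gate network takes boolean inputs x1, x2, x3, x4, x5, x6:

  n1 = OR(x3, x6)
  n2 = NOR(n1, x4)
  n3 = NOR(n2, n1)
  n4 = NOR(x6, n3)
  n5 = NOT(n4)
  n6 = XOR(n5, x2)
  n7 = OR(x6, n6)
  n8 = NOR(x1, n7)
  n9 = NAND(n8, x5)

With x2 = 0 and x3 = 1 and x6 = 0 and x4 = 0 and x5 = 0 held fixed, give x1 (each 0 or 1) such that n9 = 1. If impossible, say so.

x1=1

n9 = NAND(n8, x5) must be 1, so at least one of n8, x5 is 0.
Check with x2 = 0 and x3 = 1 and x6 = 0 and x4 = 0 and x5 = 0 and x1=1:
n1 = OR(x3, x6) = OR(1, 0) = 1
n2 = NOR(n1, x4) = NOR(1, 0) = 0
n3 = NOR(n2, n1) = NOR(0, 1) = 0
n4 = NOR(x6, n3) = NOR(0, 0) = 1
n5 = NOT(n4) = NOT 1 = 0
n6 = XOR(n5, x2) = XOR(0, 0) = 0
n7 = OR(x6, n6) = OR(0, 0) = 0
n8 = NOR(x1, n7) = NOR(1, 0) = 0
n9 = NAND(n8, x5) = NAND(0, 0) = 1
So n9 = 1.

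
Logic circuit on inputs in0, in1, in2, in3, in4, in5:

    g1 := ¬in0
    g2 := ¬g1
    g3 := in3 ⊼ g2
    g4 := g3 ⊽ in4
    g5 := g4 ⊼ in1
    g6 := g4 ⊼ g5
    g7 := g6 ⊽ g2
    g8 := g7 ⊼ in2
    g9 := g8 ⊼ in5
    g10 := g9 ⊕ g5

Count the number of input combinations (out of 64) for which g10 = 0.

32

g10 = g9 ⊕ g5 must be 0, so g9 and g5 are equal.
Enumerating the 64 input combinations, 32 give g10 = 0 and 32 give g10 = 1.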